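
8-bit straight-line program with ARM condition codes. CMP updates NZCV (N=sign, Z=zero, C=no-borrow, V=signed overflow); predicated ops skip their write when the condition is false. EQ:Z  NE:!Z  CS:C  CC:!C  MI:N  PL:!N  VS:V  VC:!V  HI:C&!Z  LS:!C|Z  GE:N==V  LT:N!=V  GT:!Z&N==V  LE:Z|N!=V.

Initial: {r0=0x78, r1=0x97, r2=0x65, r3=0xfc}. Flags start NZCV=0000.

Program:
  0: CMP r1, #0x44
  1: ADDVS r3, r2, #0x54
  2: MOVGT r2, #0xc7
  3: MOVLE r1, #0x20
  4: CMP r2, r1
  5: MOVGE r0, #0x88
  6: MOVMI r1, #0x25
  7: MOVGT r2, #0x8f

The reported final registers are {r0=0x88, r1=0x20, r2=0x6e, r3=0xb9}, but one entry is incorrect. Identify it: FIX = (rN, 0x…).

FIX = (r2, 0x8f)

[0] flags=0011 → (cmp)
[1] flags=0011 VS?T → r3=0xb9
[2] flags=0011 GT?F → skip
[3] flags=0011 LE?T → r1=0x20
[4] flags=0010 → (cmp)
[5] flags=0010 GE?T → r0=0x88
[6] flags=0010 MI?F → skip
[7] flags=0010 GT?T → r2=0x8f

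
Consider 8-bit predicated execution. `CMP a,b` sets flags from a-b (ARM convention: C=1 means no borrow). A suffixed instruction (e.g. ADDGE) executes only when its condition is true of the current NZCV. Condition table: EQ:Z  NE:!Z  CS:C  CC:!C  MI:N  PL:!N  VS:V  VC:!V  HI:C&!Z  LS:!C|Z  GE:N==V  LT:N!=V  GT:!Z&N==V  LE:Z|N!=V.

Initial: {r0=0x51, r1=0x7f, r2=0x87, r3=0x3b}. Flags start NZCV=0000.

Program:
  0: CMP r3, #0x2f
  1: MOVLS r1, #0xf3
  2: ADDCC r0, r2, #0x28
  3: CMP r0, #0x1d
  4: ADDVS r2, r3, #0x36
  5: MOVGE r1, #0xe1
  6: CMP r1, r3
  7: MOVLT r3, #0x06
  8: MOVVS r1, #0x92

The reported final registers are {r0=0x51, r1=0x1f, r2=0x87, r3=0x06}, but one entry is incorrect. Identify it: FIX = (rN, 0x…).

[0] flags=0010 → (cmp)
[1] flags=0010 LS?F → skip
[2] flags=0010 CC?F → skip
[3] flags=0010 → (cmp)
[4] flags=0010 VS?F → skip
[5] flags=0010 GE?T → r1=0xe1
[6] flags=1010 → (cmp)
[7] flags=1010 LT?T → r3=0x06
[8] flags=1010 VS?F → skip

FIX = (r1, 0xe1)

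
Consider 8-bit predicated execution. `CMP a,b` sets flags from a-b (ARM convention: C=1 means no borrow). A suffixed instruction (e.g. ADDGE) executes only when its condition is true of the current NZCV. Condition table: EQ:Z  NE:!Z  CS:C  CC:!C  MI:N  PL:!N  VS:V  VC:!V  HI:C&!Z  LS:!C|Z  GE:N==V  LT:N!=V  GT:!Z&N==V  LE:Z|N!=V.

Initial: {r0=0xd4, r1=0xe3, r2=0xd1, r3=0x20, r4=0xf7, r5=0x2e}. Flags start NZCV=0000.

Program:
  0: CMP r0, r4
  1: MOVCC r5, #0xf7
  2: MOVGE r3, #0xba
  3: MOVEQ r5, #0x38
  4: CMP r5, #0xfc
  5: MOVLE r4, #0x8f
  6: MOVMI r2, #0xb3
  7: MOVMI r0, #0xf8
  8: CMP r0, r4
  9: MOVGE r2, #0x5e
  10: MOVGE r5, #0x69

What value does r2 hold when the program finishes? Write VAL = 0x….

VAL = 0x5e

[0] flags=1000 → (cmp)
[1] flags=1000 CC?T → r5=0xf7
[2] flags=1000 GE?F → skip
[3] flags=1000 EQ?F → skip
[4] flags=1000 → (cmp)
[5] flags=1000 LE?T → r4=0x8f
[6] flags=1000 MI?T → r2=0xb3
[7] flags=1000 MI?T → r0=0xf8
[8] flags=0010 → (cmp)
[9] flags=0010 GE?T → r2=0x5e
[10] flags=0010 GE?T → r5=0x69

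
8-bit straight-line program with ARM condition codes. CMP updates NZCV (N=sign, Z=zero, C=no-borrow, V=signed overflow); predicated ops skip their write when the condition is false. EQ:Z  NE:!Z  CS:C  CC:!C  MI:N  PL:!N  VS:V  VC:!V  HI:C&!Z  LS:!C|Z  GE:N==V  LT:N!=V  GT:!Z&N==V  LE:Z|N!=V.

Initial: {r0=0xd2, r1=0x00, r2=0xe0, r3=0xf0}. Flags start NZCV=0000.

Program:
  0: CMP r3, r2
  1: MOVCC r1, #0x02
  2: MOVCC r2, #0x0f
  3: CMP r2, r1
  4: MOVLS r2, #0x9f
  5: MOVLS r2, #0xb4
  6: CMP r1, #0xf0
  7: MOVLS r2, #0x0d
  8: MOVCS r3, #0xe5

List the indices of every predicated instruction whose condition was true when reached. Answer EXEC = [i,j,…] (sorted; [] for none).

EXEC = [7]

[0] flags=0010 → (cmp)
[1] flags=0010 CC?F → skip
[2] flags=0010 CC?F → skip
[3] flags=1010 → (cmp)
[4] flags=1010 LS?F → skip
[5] flags=1010 LS?F → skip
[6] flags=0000 → (cmp)
[7] flags=0000 LS?T → r2=0x0d
[8] flags=0000 CS?F → skip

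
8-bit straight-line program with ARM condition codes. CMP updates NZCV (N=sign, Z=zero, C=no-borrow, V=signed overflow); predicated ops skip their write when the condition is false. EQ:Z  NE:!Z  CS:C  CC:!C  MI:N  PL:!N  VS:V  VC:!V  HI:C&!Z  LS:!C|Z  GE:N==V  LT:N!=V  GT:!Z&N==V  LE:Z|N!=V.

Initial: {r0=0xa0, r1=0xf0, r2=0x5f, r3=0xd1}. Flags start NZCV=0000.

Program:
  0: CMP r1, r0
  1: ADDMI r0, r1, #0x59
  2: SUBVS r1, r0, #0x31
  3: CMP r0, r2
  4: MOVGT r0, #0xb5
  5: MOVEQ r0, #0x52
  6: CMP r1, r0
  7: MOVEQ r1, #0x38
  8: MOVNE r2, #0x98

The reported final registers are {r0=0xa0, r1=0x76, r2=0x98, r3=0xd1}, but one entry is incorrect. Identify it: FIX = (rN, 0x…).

0: ✓ CMP  NZCV=0010
1: · ADDMI
2: · SUBVS
3: ✓ CMP  NZCV=0011
4: · MOVGT
5: · MOVEQ
6: ✓ CMP  NZCV=0010
7: · MOVEQ
8: ✓ MOVNE  r2←0x98

FIX = (r1, 0xf0)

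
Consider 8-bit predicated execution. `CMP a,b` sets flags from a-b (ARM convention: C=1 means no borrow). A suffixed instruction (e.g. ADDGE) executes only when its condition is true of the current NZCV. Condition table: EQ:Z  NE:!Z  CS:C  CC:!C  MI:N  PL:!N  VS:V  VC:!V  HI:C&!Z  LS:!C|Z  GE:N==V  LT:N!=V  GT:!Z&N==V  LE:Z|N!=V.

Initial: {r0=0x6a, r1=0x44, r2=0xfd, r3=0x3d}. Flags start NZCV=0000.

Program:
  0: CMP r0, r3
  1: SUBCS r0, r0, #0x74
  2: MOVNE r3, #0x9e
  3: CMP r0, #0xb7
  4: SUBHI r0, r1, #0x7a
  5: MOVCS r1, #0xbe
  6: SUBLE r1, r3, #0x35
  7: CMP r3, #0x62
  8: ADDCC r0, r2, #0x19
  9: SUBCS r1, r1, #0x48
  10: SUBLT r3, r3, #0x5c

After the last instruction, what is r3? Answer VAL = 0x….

0: ✓ CMP  NZCV=0010
1: ✓ SUBCS  r0←0xf6
2: ✓ MOVNE  r3←0x9e
3: ✓ CMP  NZCV=0010
4: ✓ SUBHI  r0←0xca
5: ✓ MOVCS  r1←0xbe
6: · SUBLE
7: ✓ CMP  NZCV=0011
8: · ADDCC
9: ✓ SUBCS  r1←0x76
10: ✓ SUBLT  r3←0x42

VAL = 0x42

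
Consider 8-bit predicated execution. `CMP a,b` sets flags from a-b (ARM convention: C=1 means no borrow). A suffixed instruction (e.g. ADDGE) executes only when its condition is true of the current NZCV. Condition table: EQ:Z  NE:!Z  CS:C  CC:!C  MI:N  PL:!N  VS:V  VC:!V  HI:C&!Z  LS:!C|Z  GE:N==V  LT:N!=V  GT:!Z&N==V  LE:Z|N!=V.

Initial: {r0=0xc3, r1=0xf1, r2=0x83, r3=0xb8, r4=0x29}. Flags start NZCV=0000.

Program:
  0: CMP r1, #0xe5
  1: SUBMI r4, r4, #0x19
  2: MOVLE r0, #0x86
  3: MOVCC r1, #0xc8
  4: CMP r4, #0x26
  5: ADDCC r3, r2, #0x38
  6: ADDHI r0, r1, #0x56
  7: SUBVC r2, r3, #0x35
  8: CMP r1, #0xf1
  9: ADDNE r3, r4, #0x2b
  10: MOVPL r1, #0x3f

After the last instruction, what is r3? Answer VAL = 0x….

0: ✓ CMP  NZCV=0010
1: · SUBMI
2: · MOVLE
3: · MOVCC
4: ✓ CMP  NZCV=0010
5: · ADDCC
6: ✓ ADDHI  r0←0x47
7: ✓ SUBVC  r2←0x83
8: ✓ CMP  NZCV=0110
9: · ADDNE
10: ✓ MOVPL  r1←0x3f

VAL = 0xb8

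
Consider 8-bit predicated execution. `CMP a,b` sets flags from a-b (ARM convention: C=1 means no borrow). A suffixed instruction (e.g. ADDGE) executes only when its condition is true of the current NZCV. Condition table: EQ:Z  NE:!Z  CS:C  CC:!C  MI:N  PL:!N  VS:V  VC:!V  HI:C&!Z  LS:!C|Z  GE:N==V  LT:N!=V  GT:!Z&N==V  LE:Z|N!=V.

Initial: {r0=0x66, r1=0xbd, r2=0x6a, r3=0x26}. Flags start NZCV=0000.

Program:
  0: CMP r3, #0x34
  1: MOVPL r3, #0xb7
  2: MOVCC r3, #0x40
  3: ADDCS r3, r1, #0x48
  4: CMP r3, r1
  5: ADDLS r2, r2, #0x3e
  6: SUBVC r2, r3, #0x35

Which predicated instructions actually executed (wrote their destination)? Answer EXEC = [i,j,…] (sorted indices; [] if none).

[0] flags=1000 → (cmp)
[1] flags=1000 PL?F → skip
[2] flags=1000 CC?T → r3=0x40
[3] flags=1000 CS?F → skip
[4] flags=1001 → (cmp)
[5] flags=1001 LS?T → r2=0xa8
[6] flags=1001 VC?F → skip

EXEC = [2,5]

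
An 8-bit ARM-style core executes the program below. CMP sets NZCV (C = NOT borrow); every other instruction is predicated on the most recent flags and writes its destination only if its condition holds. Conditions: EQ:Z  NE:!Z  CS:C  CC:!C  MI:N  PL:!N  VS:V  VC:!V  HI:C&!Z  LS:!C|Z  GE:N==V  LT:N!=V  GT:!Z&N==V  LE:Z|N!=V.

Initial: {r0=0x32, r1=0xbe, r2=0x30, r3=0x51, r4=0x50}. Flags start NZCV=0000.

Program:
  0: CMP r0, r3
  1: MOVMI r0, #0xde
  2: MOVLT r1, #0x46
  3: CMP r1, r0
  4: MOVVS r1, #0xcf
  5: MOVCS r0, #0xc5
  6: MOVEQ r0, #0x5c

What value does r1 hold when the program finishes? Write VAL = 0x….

0: ✓ CMP  NZCV=1000
1: ✓ MOVMI  r0←0xde
2: ✓ MOVLT  r1←0x46
3: ✓ CMP  NZCV=0000
4: · MOVVS
5: · MOVCS
6: · MOVEQ

VAL = 0x46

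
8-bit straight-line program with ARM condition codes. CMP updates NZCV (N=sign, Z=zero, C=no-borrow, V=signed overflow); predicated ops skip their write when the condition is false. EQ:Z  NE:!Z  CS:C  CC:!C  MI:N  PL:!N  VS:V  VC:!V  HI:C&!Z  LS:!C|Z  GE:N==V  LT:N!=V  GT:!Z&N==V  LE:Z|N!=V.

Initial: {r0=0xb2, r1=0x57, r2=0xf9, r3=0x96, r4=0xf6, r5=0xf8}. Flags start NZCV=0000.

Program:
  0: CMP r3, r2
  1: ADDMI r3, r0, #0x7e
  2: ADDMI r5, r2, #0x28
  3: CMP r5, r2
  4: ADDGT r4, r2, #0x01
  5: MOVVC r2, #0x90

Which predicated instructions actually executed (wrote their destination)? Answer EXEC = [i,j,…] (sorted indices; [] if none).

[0] flags=1000 → (cmp)
[1] flags=1000 MI?T → r3=0x30
[2] flags=1000 MI?T → r5=0x21
[3] flags=0000 → (cmp)
[4] flags=0000 GT?T → r4=0xfa
[5] flags=0000 VC?T → r2=0x90

EXEC = [1,2,4,5]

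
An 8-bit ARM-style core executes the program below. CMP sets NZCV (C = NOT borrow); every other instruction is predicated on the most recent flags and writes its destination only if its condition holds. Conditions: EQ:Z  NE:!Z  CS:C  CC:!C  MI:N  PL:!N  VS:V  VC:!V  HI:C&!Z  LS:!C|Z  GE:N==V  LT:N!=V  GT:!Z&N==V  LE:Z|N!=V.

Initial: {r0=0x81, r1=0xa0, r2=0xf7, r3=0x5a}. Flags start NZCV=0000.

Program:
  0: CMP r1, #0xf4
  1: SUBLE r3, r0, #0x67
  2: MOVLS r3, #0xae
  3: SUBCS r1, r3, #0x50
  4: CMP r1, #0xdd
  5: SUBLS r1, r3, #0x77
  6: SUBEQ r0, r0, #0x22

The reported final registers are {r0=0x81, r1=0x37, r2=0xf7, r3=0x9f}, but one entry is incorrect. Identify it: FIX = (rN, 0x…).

[0] flags=1000 → (cmp)
[1] flags=1000 LE?T → r3=0x1a
[2] flags=1000 LS?T → r3=0xae
[3] flags=1000 CS?F → skip
[4] flags=1000 → (cmp)
[5] flags=1000 LS?T → r1=0x37
[6] flags=1000 EQ?F → skip

FIX = (r3, 0xae)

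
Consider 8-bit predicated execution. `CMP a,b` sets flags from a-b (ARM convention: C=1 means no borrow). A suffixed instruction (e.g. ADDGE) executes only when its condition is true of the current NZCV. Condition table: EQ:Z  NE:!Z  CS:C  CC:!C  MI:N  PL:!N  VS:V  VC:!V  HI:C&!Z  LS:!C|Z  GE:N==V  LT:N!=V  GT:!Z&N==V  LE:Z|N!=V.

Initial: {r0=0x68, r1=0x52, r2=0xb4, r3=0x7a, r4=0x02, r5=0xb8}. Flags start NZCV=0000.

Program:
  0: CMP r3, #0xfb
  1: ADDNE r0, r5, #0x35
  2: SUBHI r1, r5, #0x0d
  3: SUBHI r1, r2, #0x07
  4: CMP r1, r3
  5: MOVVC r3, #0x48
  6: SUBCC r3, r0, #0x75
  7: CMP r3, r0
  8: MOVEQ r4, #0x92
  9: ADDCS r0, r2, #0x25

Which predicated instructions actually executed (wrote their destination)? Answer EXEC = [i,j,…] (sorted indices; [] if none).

[0] flags=0000 → (cmp)
[1] flags=0000 NE?T → r0=0xed
[2] flags=0000 HI?F → skip
[3] flags=0000 HI?F → skip
[4] flags=1000 → (cmp)
[5] flags=1000 VC?T → r3=0x48
[6] flags=1000 CC?T → r3=0x78
[7] flags=1001 → (cmp)
[8] flags=1001 EQ?F → skip
[9] flags=1001 CS?F → skip

EXEC = [1,5,6]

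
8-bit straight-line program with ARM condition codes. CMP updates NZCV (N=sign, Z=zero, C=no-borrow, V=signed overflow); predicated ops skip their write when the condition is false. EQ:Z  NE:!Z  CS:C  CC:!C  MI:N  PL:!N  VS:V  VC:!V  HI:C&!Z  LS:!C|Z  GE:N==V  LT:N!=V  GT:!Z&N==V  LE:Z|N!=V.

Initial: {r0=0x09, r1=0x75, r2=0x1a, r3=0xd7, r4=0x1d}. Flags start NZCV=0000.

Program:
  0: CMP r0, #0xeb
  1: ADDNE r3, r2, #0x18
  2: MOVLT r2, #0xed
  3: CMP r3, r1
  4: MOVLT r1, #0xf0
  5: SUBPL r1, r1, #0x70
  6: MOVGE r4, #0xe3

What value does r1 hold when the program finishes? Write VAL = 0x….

0: ✓ CMP  NZCV=0000
1: ✓ ADDNE  r3←0x32
2: · MOVLT
3: ✓ CMP  NZCV=1000
4: ✓ MOVLT  r1←0xf0
5: · SUBPL
6: · MOVGE

VAL = 0xf0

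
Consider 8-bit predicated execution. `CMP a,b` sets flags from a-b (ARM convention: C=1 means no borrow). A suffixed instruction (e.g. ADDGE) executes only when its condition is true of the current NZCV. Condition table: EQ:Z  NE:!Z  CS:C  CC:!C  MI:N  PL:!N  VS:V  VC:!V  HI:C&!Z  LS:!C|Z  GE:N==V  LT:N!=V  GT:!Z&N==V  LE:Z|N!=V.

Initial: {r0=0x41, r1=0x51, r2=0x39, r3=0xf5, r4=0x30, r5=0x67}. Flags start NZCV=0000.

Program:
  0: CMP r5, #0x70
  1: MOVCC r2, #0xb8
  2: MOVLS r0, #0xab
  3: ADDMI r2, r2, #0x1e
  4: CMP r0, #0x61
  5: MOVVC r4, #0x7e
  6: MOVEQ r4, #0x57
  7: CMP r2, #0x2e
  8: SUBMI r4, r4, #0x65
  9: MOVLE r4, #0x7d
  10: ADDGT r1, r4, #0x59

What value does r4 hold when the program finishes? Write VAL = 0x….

0: ✓ CMP  NZCV=1000
1: ✓ MOVCC  r2←0xb8
2: ✓ MOVLS  r0←0xab
3: ✓ ADDMI  r2←0xd6
4: ✓ CMP  NZCV=0011
5: · MOVVC
6: · MOVEQ
7: ✓ CMP  NZCV=1010
8: ✓ SUBMI  r4←0xcb
9: ✓ MOVLE  r4←0x7d
10: · ADDGT

VAL = 0x7d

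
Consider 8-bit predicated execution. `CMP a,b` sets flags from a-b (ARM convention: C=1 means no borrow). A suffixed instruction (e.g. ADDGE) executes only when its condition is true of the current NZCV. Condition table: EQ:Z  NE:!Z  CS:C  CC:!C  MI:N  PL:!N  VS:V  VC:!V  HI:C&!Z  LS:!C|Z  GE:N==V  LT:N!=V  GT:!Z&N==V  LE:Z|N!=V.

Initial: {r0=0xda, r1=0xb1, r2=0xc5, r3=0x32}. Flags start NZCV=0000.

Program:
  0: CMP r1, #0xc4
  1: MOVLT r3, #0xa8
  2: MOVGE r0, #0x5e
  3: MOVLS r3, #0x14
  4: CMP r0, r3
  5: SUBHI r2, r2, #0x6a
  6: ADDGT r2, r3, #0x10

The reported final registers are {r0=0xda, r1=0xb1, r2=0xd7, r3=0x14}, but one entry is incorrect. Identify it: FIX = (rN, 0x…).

0: ✓ CMP  NZCV=1000
1: ✓ MOVLT  r3←0xa8
2: · MOVGE
3: ✓ MOVLS  r3←0x14
4: ✓ CMP  NZCV=1010
5: ✓ SUBHI  r2←0x5b
6: · ADDGT

FIX = (r2, 0x5b)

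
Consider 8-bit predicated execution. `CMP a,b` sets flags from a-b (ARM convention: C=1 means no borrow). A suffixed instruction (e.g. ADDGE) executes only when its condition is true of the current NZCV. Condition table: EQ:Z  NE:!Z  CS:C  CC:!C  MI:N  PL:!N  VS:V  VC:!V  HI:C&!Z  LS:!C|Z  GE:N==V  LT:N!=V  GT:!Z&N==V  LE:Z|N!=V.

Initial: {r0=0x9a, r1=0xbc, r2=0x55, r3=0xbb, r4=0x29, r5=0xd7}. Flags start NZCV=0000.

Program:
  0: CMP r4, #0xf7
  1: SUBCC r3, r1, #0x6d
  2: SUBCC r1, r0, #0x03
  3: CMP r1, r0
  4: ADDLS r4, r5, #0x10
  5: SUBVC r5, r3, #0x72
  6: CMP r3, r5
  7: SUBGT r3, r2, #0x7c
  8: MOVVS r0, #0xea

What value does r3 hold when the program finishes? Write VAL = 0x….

[0] flags=0000 → (cmp)
[1] flags=0000 CC?T → r3=0x4f
[2] flags=0000 CC?T → r1=0x97
[3] flags=1000 → (cmp)
[4] flags=1000 LS?T → r4=0xe7
[5] flags=1000 VC?T → r5=0xdd
[6] flags=0000 → (cmp)
[7] flags=0000 GT?T → r3=0xd9
[8] flags=0000 VS?F → skip

VAL = 0xd9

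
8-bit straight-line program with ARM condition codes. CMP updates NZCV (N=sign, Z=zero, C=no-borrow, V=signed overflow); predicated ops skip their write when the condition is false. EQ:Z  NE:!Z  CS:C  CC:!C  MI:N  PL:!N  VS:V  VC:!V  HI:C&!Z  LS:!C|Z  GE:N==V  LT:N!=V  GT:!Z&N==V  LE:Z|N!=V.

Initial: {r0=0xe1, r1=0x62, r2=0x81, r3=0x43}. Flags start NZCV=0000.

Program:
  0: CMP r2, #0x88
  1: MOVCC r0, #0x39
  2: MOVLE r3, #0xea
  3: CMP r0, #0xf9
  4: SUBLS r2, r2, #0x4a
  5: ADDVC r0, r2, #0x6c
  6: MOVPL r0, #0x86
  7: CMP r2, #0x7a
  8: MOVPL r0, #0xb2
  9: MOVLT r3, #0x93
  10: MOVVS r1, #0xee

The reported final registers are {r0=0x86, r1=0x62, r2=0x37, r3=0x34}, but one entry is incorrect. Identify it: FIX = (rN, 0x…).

0: ✓ CMP  NZCV=1000
1: ✓ MOVCC  r0←0x39
2: ✓ MOVLE  r3←0xea
3: ✓ CMP  NZCV=0000
4: ✓ SUBLS  r2←0x37
5: ✓ ADDVC  r0←0xa3
6: ✓ MOVPL  r0←0x86
7: ✓ CMP  NZCV=1000
8: · MOVPL
9: ✓ MOVLT  r3←0x93
10: · MOVVS

FIX = (r3, 0x93)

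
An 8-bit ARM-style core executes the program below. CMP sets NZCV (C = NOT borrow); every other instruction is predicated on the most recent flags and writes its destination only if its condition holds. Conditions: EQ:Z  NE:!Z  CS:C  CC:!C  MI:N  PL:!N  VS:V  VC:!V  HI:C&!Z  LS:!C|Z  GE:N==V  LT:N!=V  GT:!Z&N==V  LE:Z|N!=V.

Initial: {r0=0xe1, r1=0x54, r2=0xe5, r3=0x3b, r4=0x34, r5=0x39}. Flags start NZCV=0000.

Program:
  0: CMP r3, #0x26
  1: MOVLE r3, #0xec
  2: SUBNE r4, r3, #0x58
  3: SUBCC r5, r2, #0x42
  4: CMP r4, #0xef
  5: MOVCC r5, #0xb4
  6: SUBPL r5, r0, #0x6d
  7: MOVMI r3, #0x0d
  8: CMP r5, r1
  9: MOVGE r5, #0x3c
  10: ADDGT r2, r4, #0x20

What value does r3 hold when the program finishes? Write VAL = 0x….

[0] flags=0010 → (cmp)
[1] flags=0010 LE?F → skip
[2] flags=0010 NE?T → r4=0xe3
[3] flags=0010 CC?F → skip
[4] flags=1000 → (cmp)
[5] flags=1000 CC?T → r5=0xb4
[6] flags=1000 PL?F → skip
[7] flags=1000 MI?T → r3=0x0d
[8] flags=0011 → (cmp)
[9] flags=0011 GE?F → skip
[10] flags=0011 GT?F → skip

VAL = 0x0d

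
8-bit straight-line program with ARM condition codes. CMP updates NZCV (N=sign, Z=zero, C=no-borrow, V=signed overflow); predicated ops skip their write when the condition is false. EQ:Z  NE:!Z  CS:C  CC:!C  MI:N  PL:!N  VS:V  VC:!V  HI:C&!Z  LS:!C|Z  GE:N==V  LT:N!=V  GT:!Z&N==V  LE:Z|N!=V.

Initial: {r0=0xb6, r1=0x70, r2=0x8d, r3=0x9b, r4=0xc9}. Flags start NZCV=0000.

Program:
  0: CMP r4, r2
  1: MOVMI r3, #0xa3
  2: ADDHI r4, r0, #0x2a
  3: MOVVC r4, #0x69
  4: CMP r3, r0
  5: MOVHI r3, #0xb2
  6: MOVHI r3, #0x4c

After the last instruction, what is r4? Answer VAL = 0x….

VAL = 0x69

0: ✓ CMP  NZCV=0010
1: · MOVMI
2: ✓ ADDHI  r4←0xe0
3: ✓ MOVVC  r4←0x69
4: ✓ CMP  NZCV=1000
5: · MOVHI
6: · MOVHI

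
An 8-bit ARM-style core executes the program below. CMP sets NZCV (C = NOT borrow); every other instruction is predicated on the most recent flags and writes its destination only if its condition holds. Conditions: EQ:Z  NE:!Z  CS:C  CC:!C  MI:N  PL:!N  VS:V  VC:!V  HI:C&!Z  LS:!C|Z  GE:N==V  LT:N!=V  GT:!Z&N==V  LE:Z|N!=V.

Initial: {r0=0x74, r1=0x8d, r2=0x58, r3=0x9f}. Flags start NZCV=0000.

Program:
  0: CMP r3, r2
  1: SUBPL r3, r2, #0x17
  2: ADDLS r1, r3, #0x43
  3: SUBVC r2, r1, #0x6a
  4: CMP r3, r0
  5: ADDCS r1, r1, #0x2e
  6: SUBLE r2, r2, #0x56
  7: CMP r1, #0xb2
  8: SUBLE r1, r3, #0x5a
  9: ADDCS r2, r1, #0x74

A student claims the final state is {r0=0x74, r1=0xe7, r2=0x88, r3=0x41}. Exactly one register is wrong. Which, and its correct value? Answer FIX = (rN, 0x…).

0: ✓ CMP  NZCV=0011
1: ✓ SUBPL  r3←0x41
2: · ADDLS
3: · SUBVC
4: ✓ CMP  NZCV=1000
5: · ADDCS
6: ✓ SUBLE  r2←0x02
7: ✓ CMP  NZCV=1000
8: ✓ SUBLE  r1←0xe7
9: · ADDCS

FIX = (r2, 0x02)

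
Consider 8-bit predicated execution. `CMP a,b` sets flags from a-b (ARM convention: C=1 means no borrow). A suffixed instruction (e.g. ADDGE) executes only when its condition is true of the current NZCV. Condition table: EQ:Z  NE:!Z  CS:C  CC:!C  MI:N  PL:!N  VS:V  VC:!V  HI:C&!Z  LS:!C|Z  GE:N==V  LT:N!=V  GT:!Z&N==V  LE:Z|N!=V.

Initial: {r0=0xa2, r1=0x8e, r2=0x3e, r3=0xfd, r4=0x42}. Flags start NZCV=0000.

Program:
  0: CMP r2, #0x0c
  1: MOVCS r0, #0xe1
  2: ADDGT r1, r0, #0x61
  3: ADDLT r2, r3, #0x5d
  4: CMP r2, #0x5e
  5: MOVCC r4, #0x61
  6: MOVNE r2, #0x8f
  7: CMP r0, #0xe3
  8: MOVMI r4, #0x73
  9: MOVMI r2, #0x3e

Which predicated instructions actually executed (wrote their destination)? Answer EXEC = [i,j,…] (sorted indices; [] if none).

[0] flags=0010 → (cmp)
[1] flags=0010 CS?T → r0=0xe1
[2] flags=0010 GT?T → r1=0x42
[3] flags=0010 LT?F → skip
[4] flags=1000 → (cmp)
[5] flags=1000 CC?T → r4=0x61
[6] flags=1000 NE?T → r2=0x8f
[7] flags=1000 → (cmp)
[8] flags=1000 MI?T → r4=0x73
[9] flags=1000 MI?T → r2=0x3e

EXEC = [1,2,5,6,8,9]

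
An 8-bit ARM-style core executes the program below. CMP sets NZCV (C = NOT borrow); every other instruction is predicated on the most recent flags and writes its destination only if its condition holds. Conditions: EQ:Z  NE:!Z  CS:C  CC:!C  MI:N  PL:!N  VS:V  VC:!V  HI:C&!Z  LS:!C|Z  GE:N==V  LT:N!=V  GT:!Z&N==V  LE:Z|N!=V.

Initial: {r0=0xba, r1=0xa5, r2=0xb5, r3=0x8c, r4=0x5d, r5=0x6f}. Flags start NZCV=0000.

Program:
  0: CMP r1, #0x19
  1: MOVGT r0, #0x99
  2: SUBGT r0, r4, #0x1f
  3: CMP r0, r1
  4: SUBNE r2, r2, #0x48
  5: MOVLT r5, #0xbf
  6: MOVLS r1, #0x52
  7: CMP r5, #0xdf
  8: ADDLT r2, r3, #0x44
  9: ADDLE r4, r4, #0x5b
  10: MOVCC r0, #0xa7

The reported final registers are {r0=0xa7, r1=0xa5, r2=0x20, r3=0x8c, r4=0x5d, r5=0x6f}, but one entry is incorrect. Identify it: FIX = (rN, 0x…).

0: ✓ CMP  NZCV=1010
1: · MOVGT
2: · SUBGT
3: ✓ CMP  NZCV=0010
4: ✓ SUBNE  r2←0x6d
5: · MOVLT
6: · MOVLS
7: ✓ CMP  NZCV=1001
8: · ADDLT
9: · ADDLE
10: ✓ MOVCC  r0←0xa7

FIX = (r2, 0x6d)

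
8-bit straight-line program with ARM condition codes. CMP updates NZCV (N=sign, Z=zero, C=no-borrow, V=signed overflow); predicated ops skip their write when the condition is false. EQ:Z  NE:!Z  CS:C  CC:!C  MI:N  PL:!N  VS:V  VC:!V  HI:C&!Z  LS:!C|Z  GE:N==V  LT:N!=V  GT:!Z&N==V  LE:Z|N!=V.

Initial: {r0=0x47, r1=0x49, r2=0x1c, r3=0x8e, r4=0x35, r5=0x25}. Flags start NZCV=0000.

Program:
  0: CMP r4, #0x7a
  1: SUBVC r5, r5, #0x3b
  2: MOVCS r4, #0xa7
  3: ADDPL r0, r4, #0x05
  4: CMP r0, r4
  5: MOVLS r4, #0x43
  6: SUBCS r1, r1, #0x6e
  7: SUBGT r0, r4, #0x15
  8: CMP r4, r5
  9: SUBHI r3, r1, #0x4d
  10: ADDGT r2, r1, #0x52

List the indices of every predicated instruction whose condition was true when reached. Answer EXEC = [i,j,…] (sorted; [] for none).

[0] flags=1000 → (cmp)
[1] flags=1000 VC?T → r5=0xea
[2] flags=1000 CS?F → skip
[3] flags=1000 PL?F → skip
[4] flags=0010 → (cmp)
[5] flags=0010 LS?F → skip
[6] flags=0010 CS?T → r1=0xdb
[7] flags=0010 GT?T → r0=0x20
[8] flags=0000 → (cmp)
[9] flags=0000 HI?F → skip
[10] flags=0000 GT?T → r2=0x2d

EXEC = [1,6,7,10]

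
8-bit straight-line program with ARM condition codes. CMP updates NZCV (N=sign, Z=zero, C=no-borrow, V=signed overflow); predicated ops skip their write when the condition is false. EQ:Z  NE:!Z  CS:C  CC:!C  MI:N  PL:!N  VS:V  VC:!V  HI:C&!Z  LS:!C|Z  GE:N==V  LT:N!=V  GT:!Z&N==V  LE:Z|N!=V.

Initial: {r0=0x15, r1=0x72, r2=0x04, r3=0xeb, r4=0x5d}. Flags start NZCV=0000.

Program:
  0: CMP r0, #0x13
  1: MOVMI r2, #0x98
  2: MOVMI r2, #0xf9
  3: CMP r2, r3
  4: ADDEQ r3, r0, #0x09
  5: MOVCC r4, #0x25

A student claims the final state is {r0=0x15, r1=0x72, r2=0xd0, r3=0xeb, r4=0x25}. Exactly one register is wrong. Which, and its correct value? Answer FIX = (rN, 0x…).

FIX = (r2, 0x04)

[0] flags=0010 → (cmp)
[1] flags=0010 MI?F → skip
[2] flags=0010 MI?F → skip
[3] flags=0000 → (cmp)
[4] flags=0000 EQ?F → skip
[5] flags=0000 CC?T → r4=0x25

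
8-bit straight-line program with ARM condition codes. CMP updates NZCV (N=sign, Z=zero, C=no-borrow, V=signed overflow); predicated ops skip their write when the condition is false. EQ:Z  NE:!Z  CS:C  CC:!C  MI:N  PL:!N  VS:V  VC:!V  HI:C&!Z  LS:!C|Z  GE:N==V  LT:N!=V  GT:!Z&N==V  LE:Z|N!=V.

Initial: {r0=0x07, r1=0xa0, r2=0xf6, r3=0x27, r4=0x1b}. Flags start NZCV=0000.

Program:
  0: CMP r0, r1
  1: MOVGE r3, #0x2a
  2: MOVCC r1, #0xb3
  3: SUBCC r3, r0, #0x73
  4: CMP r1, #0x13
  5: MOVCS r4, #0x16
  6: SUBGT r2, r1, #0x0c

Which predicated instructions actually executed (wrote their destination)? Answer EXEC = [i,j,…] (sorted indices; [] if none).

[0] flags=0000 → (cmp)
[1] flags=0000 GE?T → r3=0x2a
[2] flags=0000 CC?T → r1=0xb3
[3] flags=0000 CC?T → r3=0x94
[4] flags=1010 → (cmp)
[5] flags=1010 CS?T → r4=0x16
[6] flags=1010 GT?F → skip

EXEC = [1,2,3,5]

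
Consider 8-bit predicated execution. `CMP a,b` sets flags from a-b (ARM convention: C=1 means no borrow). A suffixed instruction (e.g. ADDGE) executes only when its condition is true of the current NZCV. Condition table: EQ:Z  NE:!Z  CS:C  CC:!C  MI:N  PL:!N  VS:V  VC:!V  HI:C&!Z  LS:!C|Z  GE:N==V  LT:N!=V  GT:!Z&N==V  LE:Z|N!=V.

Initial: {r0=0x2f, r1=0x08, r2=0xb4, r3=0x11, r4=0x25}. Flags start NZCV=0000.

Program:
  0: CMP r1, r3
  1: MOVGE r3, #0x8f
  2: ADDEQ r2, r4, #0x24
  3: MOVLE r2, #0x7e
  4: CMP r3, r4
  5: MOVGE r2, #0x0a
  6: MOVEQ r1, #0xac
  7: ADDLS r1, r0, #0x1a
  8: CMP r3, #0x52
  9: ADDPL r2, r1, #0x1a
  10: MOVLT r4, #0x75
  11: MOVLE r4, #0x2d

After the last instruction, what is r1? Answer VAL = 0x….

[0] flags=1000 → (cmp)
[1] flags=1000 GE?F → skip
[2] flags=1000 EQ?F → skip
[3] flags=1000 LE?T → r2=0x7e
[4] flags=1000 → (cmp)
[5] flags=1000 GE?F → skip
[6] flags=1000 EQ?F → skip
[7] flags=1000 LS?T → r1=0x49
[8] flags=1000 → (cmp)
[9] flags=1000 PL?F → skip
[10] flags=1000 LT?T → r4=0x75
[11] flags=1000 LE?T → r4=0x2d

VAL = 0x49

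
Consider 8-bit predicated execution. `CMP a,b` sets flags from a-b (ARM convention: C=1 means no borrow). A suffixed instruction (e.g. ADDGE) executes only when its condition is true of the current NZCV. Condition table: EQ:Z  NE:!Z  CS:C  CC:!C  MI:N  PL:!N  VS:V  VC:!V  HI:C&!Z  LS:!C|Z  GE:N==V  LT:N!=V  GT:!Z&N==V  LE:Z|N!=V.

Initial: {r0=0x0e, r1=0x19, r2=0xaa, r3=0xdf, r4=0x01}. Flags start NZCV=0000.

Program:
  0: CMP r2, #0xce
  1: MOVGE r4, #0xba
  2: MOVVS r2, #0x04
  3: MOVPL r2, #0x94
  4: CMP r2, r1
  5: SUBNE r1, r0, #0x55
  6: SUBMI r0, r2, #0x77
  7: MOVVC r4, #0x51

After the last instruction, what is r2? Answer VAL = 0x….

[0] flags=1000 → (cmp)
[1] flags=1000 GE?F → skip
[2] flags=1000 VS?F → skip
[3] flags=1000 PL?F → skip
[4] flags=1010 → (cmp)
[5] flags=1010 NE?T → r1=0xb9
[6] flags=1010 MI?T → r0=0x33
[7] flags=1010 VC?T → r4=0x51

VAL = 0xaa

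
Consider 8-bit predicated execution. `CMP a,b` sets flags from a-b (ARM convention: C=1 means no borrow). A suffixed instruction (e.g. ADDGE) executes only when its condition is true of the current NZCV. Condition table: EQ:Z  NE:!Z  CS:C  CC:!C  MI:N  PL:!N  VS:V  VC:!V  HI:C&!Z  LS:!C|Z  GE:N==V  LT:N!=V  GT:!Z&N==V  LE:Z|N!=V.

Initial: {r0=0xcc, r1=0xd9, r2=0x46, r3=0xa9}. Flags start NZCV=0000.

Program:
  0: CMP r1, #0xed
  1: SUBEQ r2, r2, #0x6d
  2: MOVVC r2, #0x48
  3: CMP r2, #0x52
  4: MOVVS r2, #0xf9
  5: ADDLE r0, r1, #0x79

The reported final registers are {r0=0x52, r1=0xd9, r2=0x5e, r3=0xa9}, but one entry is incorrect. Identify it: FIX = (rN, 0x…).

FIX = (r2, 0x48)

[0] flags=1000 → (cmp)
[1] flags=1000 EQ?F → skip
[2] flags=1000 VC?T → r2=0x48
[3] flags=1000 → (cmp)
[4] flags=1000 VS?F → skip
[5] flags=1000 LE?T → r0=0x52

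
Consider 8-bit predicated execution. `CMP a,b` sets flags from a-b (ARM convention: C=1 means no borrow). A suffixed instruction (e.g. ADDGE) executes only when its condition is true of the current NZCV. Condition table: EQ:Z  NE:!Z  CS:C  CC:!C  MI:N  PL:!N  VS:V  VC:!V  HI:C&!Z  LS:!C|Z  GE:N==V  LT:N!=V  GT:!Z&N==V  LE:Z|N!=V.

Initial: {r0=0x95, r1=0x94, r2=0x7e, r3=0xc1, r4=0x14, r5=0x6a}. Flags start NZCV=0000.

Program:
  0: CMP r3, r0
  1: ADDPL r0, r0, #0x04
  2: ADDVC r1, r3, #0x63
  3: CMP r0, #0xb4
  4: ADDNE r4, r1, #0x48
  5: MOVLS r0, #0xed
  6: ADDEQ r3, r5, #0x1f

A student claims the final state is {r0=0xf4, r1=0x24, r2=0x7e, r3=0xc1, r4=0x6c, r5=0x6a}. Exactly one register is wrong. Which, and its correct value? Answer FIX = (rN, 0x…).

[0] flags=0010 → (cmp)
[1] flags=0010 PL?T → r0=0x99
[2] flags=0010 VC?T → r1=0x24
[3] flags=1000 → (cmp)
[4] flags=1000 NE?T → r4=0x6c
[5] flags=1000 LS?T → r0=0xed
[6] flags=1000 EQ?F → skip

FIX = (r0, 0xed)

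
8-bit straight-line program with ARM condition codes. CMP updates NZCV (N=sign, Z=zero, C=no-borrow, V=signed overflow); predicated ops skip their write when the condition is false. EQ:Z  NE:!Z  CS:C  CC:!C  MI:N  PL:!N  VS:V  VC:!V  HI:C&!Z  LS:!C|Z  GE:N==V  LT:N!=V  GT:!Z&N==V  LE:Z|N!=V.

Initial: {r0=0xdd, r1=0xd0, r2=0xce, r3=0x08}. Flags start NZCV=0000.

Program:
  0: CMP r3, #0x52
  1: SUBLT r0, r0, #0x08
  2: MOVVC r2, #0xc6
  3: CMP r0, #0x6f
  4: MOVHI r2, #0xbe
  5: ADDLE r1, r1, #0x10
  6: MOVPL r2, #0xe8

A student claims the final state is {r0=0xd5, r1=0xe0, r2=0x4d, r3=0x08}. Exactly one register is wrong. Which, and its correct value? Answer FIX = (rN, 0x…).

FIX = (r2, 0xe8)

0: ✓ CMP  NZCV=1000
1: ✓ SUBLT  r0←0xd5
2: ✓ MOVVC  r2←0xc6
3: ✓ CMP  NZCV=0011
4: ✓ MOVHI  r2←0xbe
5: ✓ ADDLE  r1←0xe0
6: ✓ MOVPL  r2←0xe8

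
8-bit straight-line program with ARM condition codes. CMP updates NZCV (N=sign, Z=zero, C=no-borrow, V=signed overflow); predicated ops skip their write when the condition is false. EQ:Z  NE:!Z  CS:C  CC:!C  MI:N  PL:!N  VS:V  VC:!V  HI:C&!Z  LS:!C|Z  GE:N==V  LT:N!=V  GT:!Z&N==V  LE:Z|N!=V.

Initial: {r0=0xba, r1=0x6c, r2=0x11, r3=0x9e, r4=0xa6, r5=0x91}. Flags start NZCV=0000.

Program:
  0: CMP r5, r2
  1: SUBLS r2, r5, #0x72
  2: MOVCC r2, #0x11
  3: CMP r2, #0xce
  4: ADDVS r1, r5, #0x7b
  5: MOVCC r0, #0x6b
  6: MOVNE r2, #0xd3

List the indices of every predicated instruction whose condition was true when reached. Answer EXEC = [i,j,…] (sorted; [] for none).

0: ✓ CMP  NZCV=1010
1: · SUBLS
2: · MOVCC
3: ✓ CMP  NZCV=0000
4: · ADDVS
5: ✓ MOVCC  r0←0x6b
6: ✓ MOVNE  r2←0xd3

EXEC = [5,6]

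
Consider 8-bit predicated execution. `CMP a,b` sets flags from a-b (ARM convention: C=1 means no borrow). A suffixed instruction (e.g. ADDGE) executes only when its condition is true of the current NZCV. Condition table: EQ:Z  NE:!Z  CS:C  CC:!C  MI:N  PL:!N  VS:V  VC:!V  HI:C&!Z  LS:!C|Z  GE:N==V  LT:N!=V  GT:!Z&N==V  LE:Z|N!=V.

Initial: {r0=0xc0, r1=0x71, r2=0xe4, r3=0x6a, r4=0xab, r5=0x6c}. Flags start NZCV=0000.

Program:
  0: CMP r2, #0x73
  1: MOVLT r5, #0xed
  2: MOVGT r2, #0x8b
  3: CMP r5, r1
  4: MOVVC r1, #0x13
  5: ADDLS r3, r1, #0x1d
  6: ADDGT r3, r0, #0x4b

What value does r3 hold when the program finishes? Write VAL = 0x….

VAL = 0x6a

0: ✓ CMP  NZCV=0011
1: ✓ MOVLT  r5←0xed
2: · MOVGT
3: ✓ CMP  NZCV=0011
4: · MOVVC
5: · ADDLS
6: · ADDGT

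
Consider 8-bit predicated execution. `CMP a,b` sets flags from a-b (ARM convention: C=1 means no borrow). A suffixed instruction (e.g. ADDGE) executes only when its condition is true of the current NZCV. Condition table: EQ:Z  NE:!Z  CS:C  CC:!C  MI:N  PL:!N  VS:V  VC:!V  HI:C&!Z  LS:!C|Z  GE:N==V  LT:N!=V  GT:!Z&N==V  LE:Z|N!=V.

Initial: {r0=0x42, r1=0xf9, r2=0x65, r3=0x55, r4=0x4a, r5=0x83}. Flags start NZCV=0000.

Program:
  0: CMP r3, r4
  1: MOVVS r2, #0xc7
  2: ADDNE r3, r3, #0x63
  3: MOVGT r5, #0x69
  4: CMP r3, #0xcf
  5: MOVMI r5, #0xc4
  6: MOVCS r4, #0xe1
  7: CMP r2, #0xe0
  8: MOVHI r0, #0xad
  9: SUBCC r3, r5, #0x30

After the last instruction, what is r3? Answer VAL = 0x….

0: ✓ CMP  NZCV=0010
1: · MOVVS
2: ✓ ADDNE  r3←0xb8
3: ✓ MOVGT  r5←0x69
4: ✓ CMP  NZCV=1000
5: ✓ MOVMI  r5←0xc4
6: · MOVCS
7: ✓ CMP  NZCV=1001
8: · MOVHI
9: ✓ SUBCC  r3←0x94

VAL = 0x94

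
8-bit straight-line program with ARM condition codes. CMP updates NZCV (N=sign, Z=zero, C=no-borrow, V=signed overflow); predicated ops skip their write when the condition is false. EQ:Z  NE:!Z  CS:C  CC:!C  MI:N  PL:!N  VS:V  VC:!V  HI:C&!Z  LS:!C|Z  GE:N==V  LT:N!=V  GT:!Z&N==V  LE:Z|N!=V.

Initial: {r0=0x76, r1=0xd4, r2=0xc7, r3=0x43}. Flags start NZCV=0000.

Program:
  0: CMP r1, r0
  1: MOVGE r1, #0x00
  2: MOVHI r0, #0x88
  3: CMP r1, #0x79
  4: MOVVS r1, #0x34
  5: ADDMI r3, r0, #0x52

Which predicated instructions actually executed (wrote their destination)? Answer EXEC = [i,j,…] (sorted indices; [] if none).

0: ✓ CMP  NZCV=0011
1: · MOVGE
2: ✓ MOVHI  r0←0x88
3: ✓ CMP  NZCV=0011
4: ✓ MOVVS  r1←0x34
5: · ADDMI

EXEC = [2,4]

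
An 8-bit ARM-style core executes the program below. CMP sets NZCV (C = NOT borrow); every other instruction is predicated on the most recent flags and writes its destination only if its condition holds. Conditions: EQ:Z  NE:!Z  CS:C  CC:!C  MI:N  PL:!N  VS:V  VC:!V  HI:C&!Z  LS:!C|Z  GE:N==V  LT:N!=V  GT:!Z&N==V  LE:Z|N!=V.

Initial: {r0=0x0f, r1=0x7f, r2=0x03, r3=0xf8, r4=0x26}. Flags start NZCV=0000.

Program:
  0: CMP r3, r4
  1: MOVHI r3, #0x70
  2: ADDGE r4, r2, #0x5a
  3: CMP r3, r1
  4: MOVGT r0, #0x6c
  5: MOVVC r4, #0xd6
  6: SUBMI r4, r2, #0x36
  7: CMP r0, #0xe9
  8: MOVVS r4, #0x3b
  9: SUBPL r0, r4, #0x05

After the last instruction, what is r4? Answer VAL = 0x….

0: ✓ CMP  NZCV=1010
1: ✓ MOVHI  r3←0x70
2: · ADDGE
3: ✓ CMP  NZCV=1000
4: · MOVGT
5: ✓ MOVVC  r4←0xd6
6: ✓ SUBMI  r4←0xcd
7: ✓ CMP  NZCV=0000
8: · MOVVS
9: ✓ SUBPL  r0←0xc8

VAL = 0xcd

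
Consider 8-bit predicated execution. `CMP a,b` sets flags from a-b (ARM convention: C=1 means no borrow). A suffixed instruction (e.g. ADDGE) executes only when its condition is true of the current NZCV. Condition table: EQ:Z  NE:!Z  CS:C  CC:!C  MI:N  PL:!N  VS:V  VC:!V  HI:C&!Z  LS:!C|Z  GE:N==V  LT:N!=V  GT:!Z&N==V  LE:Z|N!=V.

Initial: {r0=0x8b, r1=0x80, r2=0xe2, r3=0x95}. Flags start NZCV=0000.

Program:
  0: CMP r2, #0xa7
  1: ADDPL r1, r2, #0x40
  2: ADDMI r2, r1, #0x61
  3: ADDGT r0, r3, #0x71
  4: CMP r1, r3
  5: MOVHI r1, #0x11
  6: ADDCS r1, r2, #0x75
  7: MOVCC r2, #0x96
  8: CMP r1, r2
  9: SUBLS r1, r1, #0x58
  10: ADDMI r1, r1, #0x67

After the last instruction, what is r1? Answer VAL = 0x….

VAL = 0x31

[0] flags=0010 → (cmp)
[1] flags=0010 PL?T → r1=0x22
[2] flags=0010 MI?F → skip
[3] flags=0010 GT?T → r0=0x06
[4] flags=1001 → (cmp)
[5] flags=1001 HI?F → skip
[6] flags=1001 CS?F → skip
[7] flags=1001 CC?T → r2=0x96
[8] flags=1001 → (cmp)
[9] flags=1001 LS?T → r1=0xca
[10] flags=1001 MI?T → r1=0x31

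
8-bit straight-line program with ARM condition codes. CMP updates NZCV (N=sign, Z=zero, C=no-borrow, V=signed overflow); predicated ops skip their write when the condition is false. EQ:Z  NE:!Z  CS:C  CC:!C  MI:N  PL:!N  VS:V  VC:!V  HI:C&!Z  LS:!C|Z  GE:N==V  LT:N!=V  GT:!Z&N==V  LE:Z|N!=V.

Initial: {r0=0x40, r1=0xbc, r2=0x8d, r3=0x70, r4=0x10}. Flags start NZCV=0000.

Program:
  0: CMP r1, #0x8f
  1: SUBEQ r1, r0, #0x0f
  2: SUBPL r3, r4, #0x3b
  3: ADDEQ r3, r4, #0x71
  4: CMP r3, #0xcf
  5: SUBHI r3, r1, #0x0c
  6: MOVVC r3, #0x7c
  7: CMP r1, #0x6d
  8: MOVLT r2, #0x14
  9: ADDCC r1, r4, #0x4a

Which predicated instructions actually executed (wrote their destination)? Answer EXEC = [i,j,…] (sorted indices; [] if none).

[0] flags=0010 → (cmp)
[1] flags=0010 EQ?F → skip
[2] flags=0010 PL?T → r3=0xd5
[3] flags=0010 EQ?F → skip
[4] flags=0010 → (cmp)
[5] flags=0010 HI?T → r3=0xb0
[6] flags=0010 VC?T → r3=0x7c
[7] flags=0011 → (cmp)
[8] flags=0011 LT?T → r2=0x14
[9] flags=0011 CC?F → skip

EXEC = [2,5,6,8]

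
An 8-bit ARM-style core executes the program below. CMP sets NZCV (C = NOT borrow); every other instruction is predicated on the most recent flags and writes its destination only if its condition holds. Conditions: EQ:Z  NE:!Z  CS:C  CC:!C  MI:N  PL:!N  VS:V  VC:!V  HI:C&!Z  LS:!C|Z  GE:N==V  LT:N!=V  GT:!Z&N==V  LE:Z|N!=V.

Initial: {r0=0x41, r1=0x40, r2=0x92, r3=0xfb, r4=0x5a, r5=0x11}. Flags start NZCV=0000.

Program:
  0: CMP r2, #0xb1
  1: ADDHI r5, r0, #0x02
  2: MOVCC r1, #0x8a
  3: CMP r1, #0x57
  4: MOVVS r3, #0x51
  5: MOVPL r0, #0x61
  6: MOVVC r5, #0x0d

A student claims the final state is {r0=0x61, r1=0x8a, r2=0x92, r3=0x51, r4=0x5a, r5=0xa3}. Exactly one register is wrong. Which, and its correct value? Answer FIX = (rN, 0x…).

0: ✓ CMP  NZCV=1000
1: · ADDHI
2: ✓ MOVCC  r1←0x8a
3: ✓ CMP  NZCV=0011
4: ✓ MOVVS  r3←0x51
5: ✓ MOVPL  r0←0x61
6: · MOVVC

FIX = (r5, 0x11)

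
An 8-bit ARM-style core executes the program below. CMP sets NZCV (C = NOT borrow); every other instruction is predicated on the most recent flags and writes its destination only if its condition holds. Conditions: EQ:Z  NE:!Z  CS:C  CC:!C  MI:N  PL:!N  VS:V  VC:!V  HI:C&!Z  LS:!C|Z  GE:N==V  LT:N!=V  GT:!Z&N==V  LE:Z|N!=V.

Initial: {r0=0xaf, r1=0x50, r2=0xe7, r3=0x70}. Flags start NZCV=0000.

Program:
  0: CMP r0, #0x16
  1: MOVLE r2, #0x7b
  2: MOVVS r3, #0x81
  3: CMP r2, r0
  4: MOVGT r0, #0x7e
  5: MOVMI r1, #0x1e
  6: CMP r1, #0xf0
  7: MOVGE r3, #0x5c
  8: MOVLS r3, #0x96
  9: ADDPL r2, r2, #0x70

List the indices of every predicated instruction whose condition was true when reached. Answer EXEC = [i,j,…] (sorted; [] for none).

EXEC = [1,4,5,7,8,9]

[0] flags=1010 → (cmp)
[1] flags=1010 LE?T → r2=0x7b
[2] flags=1010 VS?F → skip
[3] flags=1001 → (cmp)
[4] flags=1001 GT?T → r0=0x7e
[5] flags=1001 MI?T → r1=0x1e
[6] flags=0000 → (cmp)
[7] flags=0000 GE?T → r3=0x5c
[8] flags=0000 LS?T → r3=0x96
[9] flags=0000 PL?T → r2=0xeb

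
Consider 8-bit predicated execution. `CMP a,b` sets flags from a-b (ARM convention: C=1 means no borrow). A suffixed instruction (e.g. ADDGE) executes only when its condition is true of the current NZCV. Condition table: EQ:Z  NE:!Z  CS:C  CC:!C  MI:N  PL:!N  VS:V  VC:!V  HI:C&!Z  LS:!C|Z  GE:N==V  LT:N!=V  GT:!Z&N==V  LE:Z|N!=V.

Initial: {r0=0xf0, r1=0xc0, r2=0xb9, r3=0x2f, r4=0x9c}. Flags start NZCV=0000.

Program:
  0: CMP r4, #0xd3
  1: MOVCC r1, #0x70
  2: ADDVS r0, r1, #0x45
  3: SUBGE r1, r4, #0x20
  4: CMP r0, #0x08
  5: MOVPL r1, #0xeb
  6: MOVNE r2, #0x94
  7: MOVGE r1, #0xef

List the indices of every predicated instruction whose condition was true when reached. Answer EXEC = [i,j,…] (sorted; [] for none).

EXEC = [1,6]

[0] flags=1000 → (cmp)
[1] flags=1000 CC?T → r1=0x70
[2] flags=1000 VS?F → skip
[3] flags=1000 GE?F → skip
[4] flags=1010 → (cmp)
[5] flags=1010 PL?F → skip
[6] flags=1010 NE?T → r2=0x94
[7] flags=1010 GE?F → skip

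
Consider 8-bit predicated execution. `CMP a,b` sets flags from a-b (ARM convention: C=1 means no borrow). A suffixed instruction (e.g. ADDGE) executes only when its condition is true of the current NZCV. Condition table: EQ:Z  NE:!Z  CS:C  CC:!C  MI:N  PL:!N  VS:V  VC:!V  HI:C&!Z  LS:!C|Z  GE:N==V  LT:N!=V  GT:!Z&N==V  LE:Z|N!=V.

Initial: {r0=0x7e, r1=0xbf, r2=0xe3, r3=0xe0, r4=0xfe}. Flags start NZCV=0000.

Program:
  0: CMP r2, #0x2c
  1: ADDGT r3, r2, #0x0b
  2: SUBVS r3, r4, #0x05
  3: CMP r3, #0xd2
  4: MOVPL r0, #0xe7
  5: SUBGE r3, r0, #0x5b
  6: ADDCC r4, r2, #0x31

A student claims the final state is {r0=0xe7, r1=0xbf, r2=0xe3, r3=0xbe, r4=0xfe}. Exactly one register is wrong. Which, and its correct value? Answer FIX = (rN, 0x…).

FIX = (r3, 0x8c)

0: ✓ CMP  NZCV=1010
1: · ADDGT
2: · SUBVS
3: ✓ CMP  NZCV=0010
4: ✓ MOVPL  r0←0xe7
5: ✓ SUBGE  r3←0x8c
6: · ADDCC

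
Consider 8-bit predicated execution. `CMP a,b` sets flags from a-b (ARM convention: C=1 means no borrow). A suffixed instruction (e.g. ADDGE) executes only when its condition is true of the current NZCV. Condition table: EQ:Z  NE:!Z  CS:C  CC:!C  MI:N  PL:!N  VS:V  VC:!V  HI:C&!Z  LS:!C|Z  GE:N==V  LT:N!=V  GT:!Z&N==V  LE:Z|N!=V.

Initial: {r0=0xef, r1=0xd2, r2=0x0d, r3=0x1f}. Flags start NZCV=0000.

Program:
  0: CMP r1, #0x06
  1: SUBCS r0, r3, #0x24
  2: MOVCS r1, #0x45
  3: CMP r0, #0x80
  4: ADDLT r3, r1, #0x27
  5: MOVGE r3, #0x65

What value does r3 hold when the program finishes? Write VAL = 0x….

[0] flags=1010 → (cmp)
[1] flags=1010 CS?T → r0=0xfb
[2] flags=1010 CS?T → r1=0x45
[3] flags=0010 → (cmp)
[4] flags=0010 LT?F → skip
[5] flags=0010 GE?T → r3=0x65

VAL = 0x65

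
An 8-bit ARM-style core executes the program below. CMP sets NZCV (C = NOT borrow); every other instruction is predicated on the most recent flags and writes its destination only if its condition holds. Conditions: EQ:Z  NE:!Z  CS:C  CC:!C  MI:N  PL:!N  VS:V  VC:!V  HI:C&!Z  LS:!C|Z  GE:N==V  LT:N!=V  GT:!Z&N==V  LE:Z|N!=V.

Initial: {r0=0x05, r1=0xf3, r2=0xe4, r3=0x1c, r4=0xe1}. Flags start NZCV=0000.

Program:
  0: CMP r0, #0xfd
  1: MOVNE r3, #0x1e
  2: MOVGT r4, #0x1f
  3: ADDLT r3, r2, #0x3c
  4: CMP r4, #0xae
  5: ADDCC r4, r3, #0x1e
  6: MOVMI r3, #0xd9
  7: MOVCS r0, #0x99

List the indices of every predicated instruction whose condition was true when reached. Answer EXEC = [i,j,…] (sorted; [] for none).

EXEC = [1,2,5]

[0] flags=0000 → (cmp)
[1] flags=0000 NE?T → r3=0x1e
[2] flags=0000 GT?T → r4=0x1f
[3] flags=0000 LT?F → skip
[4] flags=0000 → (cmp)
[5] flags=0000 CC?T → r4=0x3c
[6] flags=0000 MI?F → skip
[7] flags=0000 CS?F → skip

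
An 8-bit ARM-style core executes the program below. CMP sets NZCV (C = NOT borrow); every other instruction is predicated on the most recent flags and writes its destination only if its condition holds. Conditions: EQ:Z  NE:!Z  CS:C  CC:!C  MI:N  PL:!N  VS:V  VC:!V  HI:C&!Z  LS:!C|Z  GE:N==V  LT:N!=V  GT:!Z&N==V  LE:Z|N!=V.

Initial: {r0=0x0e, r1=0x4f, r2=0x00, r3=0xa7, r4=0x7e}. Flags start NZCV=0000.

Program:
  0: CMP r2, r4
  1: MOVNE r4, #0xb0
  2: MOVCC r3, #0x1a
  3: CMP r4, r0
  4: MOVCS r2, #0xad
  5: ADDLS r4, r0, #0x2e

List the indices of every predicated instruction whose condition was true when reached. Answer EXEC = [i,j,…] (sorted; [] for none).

EXEC = [1,2,4]

[0] flags=1000 → (cmp)
[1] flags=1000 NE?T → r4=0xb0
[2] flags=1000 CC?T → r3=0x1a
[3] flags=1010 → (cmp)
[4] flags=1010 CS?T → r2=0xad
[5] flags=1010 LS?F → skip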